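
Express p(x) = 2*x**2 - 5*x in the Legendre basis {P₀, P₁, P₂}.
(2/3)P₀ + (-5)P₁ + (4/3)P₂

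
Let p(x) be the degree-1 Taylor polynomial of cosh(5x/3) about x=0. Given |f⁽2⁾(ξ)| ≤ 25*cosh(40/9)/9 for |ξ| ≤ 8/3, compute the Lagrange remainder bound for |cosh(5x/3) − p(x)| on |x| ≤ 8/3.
800*cosh(40/9)/81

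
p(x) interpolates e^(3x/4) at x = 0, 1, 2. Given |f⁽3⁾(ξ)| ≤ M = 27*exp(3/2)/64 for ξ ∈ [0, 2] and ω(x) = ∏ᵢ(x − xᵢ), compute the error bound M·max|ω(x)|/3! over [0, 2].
sqrt(3)*exp(3/2)/64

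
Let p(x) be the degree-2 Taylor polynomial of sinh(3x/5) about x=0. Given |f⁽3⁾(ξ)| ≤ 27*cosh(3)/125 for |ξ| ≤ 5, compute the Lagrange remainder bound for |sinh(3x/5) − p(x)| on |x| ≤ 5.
9*cosh(3)/2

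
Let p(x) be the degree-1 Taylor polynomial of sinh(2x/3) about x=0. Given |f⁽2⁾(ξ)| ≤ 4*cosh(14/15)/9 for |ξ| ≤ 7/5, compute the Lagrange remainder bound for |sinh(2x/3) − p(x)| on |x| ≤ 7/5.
98*cosh(14/15)/225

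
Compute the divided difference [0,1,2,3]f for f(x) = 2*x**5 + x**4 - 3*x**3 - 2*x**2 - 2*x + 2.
53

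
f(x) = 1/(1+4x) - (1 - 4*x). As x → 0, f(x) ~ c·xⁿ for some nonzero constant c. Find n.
2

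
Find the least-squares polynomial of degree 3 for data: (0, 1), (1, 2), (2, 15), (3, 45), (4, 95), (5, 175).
6/7 + (-47/21)x + (79/28)x² + (11/12)x³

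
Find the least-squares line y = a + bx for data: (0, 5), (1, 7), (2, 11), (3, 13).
a = 24/5, b = 14/5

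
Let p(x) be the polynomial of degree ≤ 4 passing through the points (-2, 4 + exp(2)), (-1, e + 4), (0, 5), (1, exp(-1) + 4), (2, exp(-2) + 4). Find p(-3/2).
(-5 + 28*e + (35*exp(2) + 140*e + 442)*exp(2))*exp(-2)/128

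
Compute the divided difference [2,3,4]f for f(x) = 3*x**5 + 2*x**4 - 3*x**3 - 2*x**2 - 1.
936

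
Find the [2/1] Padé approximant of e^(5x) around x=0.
(25*x**2/6 + 10*x/3 + 1)/(1 - 5*x/3)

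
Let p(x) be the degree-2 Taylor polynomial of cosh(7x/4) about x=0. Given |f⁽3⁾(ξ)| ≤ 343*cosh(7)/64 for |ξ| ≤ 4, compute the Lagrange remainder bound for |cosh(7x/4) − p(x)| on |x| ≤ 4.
343*cosh(7)/6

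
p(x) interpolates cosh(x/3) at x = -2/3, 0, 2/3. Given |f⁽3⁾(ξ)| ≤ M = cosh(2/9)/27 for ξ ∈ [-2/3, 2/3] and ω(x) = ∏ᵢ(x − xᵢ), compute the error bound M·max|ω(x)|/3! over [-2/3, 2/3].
8*sqrt(3)*cosh(2/9)/19683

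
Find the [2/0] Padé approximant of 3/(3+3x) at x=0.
x**2 - x + 1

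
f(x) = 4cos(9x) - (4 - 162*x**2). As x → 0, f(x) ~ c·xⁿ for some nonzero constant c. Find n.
4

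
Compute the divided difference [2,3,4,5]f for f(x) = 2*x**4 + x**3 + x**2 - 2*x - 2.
29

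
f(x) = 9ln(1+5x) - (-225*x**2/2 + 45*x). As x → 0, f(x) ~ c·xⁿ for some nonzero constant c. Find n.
3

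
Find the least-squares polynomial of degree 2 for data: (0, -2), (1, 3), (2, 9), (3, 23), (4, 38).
-9/5 + (2)x + (2)x²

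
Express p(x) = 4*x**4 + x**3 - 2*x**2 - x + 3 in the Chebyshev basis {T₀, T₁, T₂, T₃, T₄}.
(7/2)T₀ + (-1/4)T₁ + T₂ + (1/4)T₃ + (1/2)T₄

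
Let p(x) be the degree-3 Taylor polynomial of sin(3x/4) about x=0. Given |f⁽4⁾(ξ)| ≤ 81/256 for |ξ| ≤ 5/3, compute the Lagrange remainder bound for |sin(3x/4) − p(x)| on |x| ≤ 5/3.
625/6144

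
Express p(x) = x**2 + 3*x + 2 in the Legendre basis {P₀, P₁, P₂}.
(7/3)P₀ + (3)P₁ + (2/3)P₂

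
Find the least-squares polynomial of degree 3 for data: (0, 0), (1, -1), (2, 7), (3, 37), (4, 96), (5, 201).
-5/63 + (-41/27)x + (-151/126)x² + (103/54)x³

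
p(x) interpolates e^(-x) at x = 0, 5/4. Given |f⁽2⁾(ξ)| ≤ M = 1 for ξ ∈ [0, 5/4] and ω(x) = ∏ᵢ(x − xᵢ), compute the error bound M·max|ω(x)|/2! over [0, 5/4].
25/128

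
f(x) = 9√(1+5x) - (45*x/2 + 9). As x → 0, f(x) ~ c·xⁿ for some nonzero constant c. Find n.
2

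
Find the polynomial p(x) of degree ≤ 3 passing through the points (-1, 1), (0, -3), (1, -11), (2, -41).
-3*x**3 - 2*x**2 - 3*x - 3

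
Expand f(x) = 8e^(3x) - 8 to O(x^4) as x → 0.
24*x + 36*x**2 + 36*x**3 + O(x**4)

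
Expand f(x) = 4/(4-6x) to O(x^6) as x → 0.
1 + 3*x/2 + 9*x**2/4 + 27*x**3/8 + 81*x**4/16 + 243*x**5/32 + O(x**6)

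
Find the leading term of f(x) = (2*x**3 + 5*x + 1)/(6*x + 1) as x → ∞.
x**2/3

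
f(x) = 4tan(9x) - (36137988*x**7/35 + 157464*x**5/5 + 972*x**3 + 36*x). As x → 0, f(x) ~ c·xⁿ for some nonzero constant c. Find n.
9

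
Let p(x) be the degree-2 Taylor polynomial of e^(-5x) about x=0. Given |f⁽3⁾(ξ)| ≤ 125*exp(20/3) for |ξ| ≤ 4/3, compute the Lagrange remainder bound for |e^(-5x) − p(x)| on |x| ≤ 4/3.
4000*exp(20/3)/81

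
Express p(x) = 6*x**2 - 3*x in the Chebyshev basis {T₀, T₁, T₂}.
(3)T₀ + (-3)T₁ + (3)T₂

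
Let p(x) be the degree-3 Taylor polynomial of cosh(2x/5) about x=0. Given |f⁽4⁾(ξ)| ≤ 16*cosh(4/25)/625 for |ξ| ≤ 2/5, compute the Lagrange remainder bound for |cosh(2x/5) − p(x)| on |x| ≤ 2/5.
32*cosh(4/25)/1171875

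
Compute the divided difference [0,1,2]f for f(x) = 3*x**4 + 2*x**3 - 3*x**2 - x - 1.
24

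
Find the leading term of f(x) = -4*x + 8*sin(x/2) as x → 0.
-x**3/6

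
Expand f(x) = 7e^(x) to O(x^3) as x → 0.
7 + 7*x + 7*x**2/2 + O(x**3)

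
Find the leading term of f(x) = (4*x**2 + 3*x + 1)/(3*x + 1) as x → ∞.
4*x/3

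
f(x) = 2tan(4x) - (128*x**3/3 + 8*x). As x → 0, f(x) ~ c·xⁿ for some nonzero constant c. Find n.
5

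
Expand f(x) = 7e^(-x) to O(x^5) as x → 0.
7 - 7*x + 7*x**2/2 - 7*x**3/6 + 7*x**4/24 + O(x**5)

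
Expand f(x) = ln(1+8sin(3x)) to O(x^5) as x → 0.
24*x - 288*x**2 + 4572*x**3 - 82080*x**4 + O(x**5)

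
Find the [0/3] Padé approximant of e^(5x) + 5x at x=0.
1/(-4625*x**3/6 + 175*x**2/2 - 10*x + 1)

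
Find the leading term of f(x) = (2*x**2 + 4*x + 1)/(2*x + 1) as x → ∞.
x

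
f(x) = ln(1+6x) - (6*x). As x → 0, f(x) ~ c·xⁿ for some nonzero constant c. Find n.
2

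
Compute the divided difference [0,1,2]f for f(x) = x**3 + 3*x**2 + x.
6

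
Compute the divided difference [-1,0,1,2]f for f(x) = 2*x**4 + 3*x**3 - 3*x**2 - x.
7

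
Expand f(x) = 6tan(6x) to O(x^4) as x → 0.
36*x + 432*x**3 + O(x**4)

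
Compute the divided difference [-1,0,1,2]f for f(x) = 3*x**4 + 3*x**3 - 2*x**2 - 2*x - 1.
9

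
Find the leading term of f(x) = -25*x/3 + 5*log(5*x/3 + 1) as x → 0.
-125*x**2/18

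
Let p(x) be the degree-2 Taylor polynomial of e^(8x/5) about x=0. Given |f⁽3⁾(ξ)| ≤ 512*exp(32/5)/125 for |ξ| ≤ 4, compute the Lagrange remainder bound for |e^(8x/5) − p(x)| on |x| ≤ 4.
16384*exp(32/5)/375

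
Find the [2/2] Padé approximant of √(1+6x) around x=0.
(45*x**2/4 + 15*x/2 + 1)/(9*x**2/4 + 9*x/2 + 1)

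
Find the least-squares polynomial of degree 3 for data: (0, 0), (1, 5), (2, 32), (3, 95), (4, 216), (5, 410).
-2/21 + (155/126)x + (109/84)x² + (107/36)x³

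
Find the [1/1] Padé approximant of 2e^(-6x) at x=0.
(2 - 6*x)/(3*x + 1)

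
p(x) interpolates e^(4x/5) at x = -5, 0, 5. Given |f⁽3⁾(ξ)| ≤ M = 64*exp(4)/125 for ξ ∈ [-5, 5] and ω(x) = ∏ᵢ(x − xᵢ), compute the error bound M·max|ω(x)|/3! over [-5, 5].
64*sqrt(3)*exp(4)/27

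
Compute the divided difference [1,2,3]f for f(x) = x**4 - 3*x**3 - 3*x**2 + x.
4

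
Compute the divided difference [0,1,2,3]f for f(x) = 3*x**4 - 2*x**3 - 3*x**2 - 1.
16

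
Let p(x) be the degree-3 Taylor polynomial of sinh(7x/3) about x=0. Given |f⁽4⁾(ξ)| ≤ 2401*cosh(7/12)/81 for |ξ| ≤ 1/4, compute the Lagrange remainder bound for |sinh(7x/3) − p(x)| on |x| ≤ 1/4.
2401*cosh(7/12)/497664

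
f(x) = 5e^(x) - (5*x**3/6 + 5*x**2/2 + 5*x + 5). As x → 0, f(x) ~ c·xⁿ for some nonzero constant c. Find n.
4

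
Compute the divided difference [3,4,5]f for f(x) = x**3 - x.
12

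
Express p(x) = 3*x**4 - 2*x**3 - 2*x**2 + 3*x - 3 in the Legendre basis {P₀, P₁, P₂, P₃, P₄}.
(-46/15)P₀ + (9/5)P₁ + (8/21)P₂ + (-4/5)P₃ + (24/35)P₄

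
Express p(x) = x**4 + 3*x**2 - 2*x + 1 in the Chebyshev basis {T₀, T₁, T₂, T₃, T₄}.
(23/8)T₀ + (-2)T₁ + (2)T₂ + (1/8)T₄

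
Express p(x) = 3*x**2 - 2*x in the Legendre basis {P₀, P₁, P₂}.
P₀ + (-2)P₁ + (2)P₂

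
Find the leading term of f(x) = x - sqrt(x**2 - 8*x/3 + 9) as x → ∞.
4/3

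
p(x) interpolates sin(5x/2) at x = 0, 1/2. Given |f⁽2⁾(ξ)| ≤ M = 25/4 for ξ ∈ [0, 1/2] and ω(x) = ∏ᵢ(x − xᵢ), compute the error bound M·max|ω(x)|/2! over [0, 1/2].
25/128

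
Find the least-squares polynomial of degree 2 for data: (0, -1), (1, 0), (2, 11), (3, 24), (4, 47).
-43/35 + (-8/7)x + (23/7)x²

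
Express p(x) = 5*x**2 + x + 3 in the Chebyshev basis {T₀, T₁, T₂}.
(11/2)T₀ + T₁ + (5/2)T₂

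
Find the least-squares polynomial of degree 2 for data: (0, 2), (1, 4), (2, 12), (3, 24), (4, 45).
11/5 + (-7/5)x + (3)x²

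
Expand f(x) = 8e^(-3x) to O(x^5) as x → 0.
8 - 24*x + 36*x**2 - 36*x**3 + 27*x**4 + O(x**5)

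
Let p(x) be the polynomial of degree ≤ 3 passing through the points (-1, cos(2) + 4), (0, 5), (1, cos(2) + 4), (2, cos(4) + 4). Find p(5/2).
35*cos(4)/16 - 5*cos(2)/2 + 85/16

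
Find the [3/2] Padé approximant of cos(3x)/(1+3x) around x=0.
(63*x**3/4 - 21*x**2/4 - 3*x + 1)/(1 - 39*x**2/4)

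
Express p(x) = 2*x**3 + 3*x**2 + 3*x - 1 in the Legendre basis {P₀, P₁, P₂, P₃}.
(21/5)P₁ + (2)P₂ + (4/5)P₃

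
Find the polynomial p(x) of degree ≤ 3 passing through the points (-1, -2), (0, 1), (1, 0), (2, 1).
x**3 - 2*x**2 + 1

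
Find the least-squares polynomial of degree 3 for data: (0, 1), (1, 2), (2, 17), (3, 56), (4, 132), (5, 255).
41/42 + (-461/252)x + (13/12)x² + (17/9)x³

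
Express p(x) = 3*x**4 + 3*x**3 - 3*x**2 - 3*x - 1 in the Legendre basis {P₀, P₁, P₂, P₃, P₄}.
(-7/5)P₀ + (-6/5)P₁ + (-2/7)P₂ + (6/5)P₃ + (24/35)P₄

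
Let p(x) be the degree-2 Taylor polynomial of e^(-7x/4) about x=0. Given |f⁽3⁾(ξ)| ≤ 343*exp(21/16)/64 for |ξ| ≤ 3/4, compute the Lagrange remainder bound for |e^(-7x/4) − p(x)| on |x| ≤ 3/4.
3087*exp(21/16)/8192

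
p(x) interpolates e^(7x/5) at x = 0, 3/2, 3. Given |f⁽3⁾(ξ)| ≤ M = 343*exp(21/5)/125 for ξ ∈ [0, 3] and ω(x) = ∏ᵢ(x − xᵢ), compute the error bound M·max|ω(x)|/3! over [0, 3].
343*sqrt(3)*exp(21/5)/1000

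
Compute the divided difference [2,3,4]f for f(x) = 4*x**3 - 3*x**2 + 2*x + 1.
33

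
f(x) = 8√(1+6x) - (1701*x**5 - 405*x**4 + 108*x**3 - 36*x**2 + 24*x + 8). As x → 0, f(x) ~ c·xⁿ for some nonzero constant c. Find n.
6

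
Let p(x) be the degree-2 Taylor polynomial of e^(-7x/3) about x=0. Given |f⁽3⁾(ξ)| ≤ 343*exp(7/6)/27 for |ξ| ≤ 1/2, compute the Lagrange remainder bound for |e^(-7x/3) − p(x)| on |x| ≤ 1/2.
343*exp(7/6)/1296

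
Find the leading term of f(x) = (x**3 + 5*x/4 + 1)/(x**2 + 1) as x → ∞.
x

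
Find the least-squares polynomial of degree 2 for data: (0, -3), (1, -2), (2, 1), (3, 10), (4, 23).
-19/7 + (-76/35)x + (15/7)x²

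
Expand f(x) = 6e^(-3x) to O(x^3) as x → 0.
6 - 18*x + 27*x**2 + O(x**3)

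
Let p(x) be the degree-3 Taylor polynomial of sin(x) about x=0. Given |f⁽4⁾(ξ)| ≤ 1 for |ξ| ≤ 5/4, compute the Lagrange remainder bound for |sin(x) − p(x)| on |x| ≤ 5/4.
625/6144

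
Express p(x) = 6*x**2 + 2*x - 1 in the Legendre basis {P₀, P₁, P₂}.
P₀ + (2)P₁ + (4)P₂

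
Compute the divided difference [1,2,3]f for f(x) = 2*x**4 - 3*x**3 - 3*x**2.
29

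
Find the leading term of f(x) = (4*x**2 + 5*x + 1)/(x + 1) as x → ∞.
4*x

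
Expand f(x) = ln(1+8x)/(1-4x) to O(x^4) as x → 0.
8*x + 512*x**3/3 + O(x**4)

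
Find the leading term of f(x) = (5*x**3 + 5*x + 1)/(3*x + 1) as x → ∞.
5*x**2/3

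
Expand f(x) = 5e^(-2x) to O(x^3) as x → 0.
5 - 10*x + 10*x**2 + O(x**3)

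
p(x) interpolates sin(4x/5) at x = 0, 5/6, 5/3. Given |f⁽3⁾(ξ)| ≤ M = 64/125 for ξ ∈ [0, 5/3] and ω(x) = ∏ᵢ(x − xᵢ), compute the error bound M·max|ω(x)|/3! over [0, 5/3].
8*sqrt(3)/729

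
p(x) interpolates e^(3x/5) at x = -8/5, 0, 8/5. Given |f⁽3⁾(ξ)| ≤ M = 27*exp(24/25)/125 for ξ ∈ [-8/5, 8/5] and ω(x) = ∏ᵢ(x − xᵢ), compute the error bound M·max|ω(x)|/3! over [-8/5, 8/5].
512*sqrt(3)*exp(24/25)/15625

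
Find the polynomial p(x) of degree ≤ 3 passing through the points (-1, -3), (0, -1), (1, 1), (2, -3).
-x**3 + 3*x - 1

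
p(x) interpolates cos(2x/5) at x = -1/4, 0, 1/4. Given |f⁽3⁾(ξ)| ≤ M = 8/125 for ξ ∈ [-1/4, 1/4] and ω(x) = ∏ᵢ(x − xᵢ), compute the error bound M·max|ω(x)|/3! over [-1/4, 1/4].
sqrt(3)/27000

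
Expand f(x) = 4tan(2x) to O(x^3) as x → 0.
8*x + O(x**3)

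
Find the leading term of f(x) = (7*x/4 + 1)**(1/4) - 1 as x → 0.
7*x/16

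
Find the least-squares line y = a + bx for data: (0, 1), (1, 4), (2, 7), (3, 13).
a = 2/5, b = 39/10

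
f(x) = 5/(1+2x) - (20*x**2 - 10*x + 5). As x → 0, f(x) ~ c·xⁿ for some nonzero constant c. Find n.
3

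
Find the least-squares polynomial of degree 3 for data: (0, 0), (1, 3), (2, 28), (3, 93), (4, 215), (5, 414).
-1/18 + (-1223/756)x + (451/252)x² + (163/54)x³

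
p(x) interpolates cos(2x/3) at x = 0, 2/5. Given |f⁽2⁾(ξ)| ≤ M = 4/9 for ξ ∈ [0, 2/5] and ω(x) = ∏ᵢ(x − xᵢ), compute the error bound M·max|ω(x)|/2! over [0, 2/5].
2/225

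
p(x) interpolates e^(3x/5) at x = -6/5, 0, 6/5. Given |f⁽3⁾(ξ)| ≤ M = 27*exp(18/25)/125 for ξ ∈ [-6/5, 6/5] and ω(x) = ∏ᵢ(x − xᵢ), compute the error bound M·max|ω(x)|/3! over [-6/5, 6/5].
216*sqrt(3)*exp(18/25)/15625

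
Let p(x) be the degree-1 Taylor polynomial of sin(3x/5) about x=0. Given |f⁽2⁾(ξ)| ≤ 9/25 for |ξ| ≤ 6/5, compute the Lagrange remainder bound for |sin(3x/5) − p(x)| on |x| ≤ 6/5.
162/625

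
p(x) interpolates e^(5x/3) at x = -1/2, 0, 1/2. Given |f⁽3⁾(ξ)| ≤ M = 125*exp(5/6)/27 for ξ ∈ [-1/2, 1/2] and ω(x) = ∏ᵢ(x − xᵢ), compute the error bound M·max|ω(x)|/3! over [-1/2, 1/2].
125*sqrt(3)*exp(5/6)/5832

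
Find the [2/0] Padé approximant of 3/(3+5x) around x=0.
25*x**2/9 - 5*x/3 + 1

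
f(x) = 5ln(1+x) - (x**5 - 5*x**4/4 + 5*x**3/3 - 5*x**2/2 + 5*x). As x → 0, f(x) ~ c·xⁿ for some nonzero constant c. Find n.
6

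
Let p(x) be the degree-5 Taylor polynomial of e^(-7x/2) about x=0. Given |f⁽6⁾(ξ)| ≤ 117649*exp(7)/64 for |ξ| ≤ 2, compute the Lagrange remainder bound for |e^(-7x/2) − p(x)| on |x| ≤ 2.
117649*exp(7)/720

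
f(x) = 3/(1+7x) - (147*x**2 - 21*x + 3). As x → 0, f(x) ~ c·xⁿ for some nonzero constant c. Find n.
3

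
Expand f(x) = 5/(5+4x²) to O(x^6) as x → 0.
1 - 4*x**2/5 + 16*x**4/25 + O(x**6)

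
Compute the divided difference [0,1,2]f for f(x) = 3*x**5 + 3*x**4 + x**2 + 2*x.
67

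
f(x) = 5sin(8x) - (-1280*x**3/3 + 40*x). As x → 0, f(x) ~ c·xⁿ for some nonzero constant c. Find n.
5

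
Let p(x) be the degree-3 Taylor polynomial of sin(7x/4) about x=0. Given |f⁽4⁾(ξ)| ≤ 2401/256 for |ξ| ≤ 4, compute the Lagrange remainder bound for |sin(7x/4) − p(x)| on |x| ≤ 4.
2401/24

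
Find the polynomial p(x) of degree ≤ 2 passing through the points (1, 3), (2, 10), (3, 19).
x**2 + 4*x - 2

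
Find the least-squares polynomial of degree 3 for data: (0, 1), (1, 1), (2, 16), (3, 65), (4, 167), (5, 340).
65/63 + (-283/189)x + (-439/252)x² + (337/108)x³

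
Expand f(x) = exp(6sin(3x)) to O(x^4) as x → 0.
1 + 18*x + 162*x**2 + 945*x**3 + O(x**4)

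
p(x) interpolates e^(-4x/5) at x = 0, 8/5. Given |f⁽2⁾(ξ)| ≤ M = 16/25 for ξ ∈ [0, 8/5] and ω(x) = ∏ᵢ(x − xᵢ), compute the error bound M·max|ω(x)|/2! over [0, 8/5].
128/625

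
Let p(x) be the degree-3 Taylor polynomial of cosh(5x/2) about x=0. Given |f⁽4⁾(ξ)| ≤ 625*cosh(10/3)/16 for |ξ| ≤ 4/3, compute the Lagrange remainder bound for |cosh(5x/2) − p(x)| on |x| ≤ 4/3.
1250*cosh(10/3)/243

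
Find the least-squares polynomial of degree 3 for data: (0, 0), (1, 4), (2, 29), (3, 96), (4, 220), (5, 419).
1/7 + (-13/6)x + (73/28)x² + (35/12)x³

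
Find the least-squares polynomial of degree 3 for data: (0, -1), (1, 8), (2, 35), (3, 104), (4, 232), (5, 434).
-83/126 + (2321/756)x + (92/63)x² + (331/108)x³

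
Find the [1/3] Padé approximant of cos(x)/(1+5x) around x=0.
(1 - x/12)/(59*x**3/24 + x**2/12 + 59*x/12 + 1)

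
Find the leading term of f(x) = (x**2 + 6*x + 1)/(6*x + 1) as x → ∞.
x/6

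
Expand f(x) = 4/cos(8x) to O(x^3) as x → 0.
4 + 128*x**2 + O(x**3)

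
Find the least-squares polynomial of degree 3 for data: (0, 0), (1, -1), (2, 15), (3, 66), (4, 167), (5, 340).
-13/126 + (-2279/756)x + (-155/252)x² + (80/27)x³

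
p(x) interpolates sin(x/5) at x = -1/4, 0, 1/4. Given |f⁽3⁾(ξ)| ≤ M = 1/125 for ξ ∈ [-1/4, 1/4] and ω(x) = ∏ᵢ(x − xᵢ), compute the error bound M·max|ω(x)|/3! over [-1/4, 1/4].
sqrt(3)/216000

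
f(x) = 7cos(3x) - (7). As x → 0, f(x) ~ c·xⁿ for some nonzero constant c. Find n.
2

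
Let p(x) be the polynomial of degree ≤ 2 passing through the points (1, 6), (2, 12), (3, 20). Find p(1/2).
15/4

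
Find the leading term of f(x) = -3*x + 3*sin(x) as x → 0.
-x**3/2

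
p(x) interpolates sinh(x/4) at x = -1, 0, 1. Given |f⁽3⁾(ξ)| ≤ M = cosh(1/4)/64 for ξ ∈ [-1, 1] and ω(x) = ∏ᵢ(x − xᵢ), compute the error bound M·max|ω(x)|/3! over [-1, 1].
sqrt(3)*cosh(1/4)/1728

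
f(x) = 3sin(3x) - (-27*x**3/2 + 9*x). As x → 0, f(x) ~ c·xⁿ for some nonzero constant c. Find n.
5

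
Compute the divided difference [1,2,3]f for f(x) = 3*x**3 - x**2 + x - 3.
17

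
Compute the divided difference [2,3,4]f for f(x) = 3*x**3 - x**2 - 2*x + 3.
26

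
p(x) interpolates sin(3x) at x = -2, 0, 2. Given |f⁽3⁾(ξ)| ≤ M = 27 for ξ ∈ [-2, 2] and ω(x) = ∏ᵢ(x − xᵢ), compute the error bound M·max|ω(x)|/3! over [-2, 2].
8*sqrt(3)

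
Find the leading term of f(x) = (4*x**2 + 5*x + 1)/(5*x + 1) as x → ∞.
4*x/5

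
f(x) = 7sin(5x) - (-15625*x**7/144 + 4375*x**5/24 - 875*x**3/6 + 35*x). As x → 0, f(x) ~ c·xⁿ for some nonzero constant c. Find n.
9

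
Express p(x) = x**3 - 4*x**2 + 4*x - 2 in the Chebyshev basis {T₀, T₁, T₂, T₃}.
(-4)T₀ + (19/4)T₁ + (-2)T₂ + (1/4)T₃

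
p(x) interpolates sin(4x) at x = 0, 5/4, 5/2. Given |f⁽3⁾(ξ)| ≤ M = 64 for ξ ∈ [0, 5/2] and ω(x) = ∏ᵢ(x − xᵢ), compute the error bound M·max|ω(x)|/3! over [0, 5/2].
125*sqrt(3)/27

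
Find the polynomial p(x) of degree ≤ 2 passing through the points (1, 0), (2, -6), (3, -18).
-3*x**2 + 3*x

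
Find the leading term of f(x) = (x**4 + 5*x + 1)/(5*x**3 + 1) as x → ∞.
x/5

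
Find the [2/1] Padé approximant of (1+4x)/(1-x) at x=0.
(4*x + 1)/(1 - x)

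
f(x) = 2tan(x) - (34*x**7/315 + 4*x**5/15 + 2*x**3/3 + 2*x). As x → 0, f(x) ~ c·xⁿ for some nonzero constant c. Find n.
9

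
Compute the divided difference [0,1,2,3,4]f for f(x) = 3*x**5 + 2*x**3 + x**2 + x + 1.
30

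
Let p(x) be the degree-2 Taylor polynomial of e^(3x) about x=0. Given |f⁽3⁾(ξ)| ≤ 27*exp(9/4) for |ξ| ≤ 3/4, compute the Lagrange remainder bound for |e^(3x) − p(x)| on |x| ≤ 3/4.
243*exp(9/4)/128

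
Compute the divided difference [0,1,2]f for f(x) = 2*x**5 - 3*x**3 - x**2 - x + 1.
20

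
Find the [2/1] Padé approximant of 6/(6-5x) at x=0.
1/(1 - 5*x/6)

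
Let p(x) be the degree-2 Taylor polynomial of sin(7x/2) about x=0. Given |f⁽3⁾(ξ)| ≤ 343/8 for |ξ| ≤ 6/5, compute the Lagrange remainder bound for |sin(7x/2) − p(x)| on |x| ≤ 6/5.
3087/250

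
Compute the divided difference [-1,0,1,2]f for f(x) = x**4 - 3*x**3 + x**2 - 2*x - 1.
-1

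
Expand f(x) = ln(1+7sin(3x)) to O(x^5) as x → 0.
21*x - 441*x**2/2 + 6111*x**3/2 - 191835*x**4/4 + O(x**5)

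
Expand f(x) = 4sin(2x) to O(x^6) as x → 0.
8*x - 16*x**3/3 + 16*x**5/15 + O(x**6)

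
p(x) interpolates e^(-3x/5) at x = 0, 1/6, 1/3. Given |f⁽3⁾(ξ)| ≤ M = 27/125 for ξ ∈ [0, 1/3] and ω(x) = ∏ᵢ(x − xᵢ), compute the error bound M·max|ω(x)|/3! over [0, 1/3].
sqrt(3)/27000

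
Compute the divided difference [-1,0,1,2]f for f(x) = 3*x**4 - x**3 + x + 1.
5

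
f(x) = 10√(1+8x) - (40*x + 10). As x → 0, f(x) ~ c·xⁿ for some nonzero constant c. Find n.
2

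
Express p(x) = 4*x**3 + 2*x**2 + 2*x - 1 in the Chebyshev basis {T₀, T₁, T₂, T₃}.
(5)T₁ + T₂ + T₃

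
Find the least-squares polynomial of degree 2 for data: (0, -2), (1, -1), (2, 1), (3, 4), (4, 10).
-64/35 + (-17/70)x + (11/14)x²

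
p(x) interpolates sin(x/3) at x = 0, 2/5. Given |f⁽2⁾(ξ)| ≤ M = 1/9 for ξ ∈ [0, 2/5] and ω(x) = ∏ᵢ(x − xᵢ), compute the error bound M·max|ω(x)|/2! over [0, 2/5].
1/450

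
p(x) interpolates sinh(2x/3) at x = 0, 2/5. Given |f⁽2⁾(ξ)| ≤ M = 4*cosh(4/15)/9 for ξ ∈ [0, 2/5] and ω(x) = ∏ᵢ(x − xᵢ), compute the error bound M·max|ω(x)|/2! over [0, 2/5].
2*cosh(4/15)/225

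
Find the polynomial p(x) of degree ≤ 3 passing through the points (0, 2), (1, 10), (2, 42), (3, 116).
3*x**3 + 3*x**2 + 2*x + 2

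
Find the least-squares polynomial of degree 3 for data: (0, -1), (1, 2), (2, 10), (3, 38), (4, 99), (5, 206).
-58/63 + (809/189)x + (-244/63)x² + (61/27)x³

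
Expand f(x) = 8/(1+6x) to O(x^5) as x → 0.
8 - 48*x + 288*x**2 - 1728*x**3 + 10368*x**4 + O(x**5)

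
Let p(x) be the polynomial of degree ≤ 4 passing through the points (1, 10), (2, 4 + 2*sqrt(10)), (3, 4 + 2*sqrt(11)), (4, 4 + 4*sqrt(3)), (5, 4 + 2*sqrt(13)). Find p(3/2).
-35*sqrt(11)/32 - 5*sqrt(13)/64 + 7*sqrt(3)/8 + 361/64 + 35*sqrt(10)/16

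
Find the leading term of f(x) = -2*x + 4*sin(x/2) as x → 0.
-x**3/12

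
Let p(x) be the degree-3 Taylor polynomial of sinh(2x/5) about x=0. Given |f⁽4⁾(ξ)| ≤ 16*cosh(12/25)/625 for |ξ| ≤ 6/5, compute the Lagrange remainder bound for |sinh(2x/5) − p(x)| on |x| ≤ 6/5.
864*cosh(12/25)/390625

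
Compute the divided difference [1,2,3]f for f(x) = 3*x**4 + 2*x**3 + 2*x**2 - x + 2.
89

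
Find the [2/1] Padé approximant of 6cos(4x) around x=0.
6 - 48*x**2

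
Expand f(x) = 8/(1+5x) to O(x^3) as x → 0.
8 - 40*x + 200*x**2 + O(x**3)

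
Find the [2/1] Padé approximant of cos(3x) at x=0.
1 - 9*x**2/2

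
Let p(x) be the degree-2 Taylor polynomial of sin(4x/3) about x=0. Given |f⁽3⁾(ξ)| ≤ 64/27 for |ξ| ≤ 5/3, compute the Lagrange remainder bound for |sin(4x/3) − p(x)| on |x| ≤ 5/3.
4000/2187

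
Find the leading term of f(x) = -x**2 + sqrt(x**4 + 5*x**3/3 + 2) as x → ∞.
5*x/6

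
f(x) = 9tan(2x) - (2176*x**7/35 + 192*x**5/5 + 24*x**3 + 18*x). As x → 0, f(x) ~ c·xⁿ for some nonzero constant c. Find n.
9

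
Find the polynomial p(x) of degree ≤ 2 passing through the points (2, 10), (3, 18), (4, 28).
x**2 + 3*x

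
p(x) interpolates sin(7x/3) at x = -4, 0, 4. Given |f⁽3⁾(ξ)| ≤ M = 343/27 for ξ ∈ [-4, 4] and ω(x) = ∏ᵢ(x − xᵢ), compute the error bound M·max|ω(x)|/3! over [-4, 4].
21952*sqrt(3)/729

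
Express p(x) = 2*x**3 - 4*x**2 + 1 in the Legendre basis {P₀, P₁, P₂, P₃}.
(-1/3)P₀ + (6/5)P₁ + (-8/3)P₂ + (4/5)P₃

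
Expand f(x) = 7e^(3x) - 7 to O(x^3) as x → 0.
21*x + 63*x**2/2 + O(x**3)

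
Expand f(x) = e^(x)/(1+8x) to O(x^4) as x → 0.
1 - 7*x + 113*x**2/2 - 2711*x**3/6 + O(x**4)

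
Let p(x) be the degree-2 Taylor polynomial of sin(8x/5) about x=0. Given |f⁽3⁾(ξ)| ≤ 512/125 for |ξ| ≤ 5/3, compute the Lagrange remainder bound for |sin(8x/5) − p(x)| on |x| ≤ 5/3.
256/81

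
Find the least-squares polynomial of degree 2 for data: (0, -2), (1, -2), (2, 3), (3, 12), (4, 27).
-68/35 + (-88/35)x + (17/7)x²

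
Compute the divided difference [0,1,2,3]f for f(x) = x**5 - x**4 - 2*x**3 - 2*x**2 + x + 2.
17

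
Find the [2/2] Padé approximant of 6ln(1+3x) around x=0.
9*x*(3*x + 2)/(3*x**2/2 + 3*x + 1)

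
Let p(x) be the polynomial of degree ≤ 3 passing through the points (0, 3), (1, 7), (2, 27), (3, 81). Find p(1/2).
33/8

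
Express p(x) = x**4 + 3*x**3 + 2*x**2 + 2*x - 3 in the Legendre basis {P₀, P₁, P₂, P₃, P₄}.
(-32/15)P₀ + (19/5)P₁ + (40/21)P₂ + (6/5)P₃ + (8/35)P₄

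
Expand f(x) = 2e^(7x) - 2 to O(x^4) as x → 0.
14*x + 49*x**2 + 343*x**3/3 + O(x**4)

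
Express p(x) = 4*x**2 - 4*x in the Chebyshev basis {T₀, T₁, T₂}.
(2)T₀ + (-4)T₁ + (2)T₂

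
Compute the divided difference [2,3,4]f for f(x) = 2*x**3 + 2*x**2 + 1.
20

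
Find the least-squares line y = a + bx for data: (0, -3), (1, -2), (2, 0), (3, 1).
a = -31/10, b = 7/5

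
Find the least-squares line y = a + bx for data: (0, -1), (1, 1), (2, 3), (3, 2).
a = -2/5, b = 11/10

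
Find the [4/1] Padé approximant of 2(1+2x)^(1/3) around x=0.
(32*x**4/243 - 128*x**3/405 + 16*x**2/15 + 64*x/15 + 2)/(22*x/15 + 1)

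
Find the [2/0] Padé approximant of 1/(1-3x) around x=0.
9*x**2 + 3*x + 1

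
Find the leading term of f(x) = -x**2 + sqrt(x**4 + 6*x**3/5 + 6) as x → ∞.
3*x/5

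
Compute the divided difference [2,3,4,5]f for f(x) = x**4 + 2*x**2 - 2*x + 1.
14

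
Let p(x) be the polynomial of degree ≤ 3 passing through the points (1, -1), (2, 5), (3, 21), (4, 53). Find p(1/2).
-17/8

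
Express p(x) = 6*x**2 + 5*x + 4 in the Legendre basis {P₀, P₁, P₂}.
(6)P₀ + (5)P₁ + (4)P₂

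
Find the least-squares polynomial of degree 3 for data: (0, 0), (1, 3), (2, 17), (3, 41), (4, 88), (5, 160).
-13/63 + (781/378)x + (239/252)x² + (109/108)x³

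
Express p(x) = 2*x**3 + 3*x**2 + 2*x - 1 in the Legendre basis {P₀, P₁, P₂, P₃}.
(16/5)P₁ + (2)P₂ + (4/5)P₃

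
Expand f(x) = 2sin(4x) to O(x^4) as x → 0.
8*x - 64*x**3/3 + O(x**4)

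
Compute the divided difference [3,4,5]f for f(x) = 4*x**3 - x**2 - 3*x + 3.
47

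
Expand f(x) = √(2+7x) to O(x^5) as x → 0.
sqrt(2) + 7*sqrt(2)*x/4 - 49*sqrt(2)*x**2/32 + 343*sqrt(2)*x**3/128 - 12005*sqrt(2)*x**4/2048 + O(x**5)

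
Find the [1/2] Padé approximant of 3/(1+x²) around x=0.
3/(x**2 + 1)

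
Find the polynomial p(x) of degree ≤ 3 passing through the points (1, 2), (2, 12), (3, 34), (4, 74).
x**3 + 3*x - 2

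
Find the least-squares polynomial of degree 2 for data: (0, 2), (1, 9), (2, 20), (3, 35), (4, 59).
17/7 + (22/7)x + (19/7)x²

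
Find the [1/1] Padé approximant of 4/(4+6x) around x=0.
1/(3*x/2 + 1)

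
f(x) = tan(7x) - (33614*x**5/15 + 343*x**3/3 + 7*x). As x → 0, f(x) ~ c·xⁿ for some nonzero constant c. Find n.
7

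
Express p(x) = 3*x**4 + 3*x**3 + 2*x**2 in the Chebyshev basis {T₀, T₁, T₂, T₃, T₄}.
(17/8)T₀ + (9/4)T₁ + (5/2)T₂ + (3/4)T₃ + (3/8)T₄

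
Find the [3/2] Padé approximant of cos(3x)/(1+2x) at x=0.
(-9*x**3/2 + 9*x**2/4 - 2*x + 1)/(11*x**2/4 + 1)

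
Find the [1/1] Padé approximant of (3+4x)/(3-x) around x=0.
(4*x/3 + 1)/(1 - x/3)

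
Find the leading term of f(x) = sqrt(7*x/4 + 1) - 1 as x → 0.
7*x/8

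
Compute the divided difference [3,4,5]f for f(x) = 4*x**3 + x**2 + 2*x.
49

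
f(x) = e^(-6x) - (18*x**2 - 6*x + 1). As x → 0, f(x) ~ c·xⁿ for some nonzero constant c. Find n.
3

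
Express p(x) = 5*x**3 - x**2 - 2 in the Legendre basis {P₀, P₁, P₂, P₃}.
(-7/3)P₀ + (3)P₁ + (-2/3)P₂ + (2)P₃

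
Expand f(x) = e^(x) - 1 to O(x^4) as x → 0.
x + x**2/2 + x**3/6 + O(x**4)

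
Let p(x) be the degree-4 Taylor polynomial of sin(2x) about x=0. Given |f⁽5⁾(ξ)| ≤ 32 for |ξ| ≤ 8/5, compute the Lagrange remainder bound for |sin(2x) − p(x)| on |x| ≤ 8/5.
131072/46875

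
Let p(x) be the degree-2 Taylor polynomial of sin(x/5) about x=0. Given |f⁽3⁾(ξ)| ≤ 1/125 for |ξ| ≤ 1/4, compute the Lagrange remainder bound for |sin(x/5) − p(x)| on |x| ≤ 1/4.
1/48000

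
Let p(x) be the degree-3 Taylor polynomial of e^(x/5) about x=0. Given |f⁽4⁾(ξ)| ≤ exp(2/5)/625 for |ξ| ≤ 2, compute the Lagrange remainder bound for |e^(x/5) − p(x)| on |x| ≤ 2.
2*exp(2/5)/1875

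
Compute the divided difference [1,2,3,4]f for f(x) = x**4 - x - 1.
10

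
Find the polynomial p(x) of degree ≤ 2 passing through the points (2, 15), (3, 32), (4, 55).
3*x**2 + 2*x - 1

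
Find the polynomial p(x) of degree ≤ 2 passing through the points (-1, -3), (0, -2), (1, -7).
-3*x**2 - 2*x - 2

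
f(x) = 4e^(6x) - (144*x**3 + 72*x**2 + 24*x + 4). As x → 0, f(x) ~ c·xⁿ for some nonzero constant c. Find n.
4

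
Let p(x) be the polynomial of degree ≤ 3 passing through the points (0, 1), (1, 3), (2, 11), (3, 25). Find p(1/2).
5/4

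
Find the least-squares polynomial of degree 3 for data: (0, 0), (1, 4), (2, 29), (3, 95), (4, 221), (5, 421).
25/126 + (-1585/756)x + (593/252)x² + (161/54)x³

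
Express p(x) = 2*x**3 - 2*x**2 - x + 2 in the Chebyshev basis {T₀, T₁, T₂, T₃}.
T₀ + (1/2)T₁ - T₂ + (1/2)T₃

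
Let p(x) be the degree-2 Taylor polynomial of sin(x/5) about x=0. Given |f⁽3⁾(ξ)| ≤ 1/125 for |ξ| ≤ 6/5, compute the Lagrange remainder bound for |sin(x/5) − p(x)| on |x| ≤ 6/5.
36/15625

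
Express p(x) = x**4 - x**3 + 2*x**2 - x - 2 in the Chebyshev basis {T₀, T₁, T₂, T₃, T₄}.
(-5/8)T₀ + (-7/4)T₁ + (3/2)T₂ + (-1/4)T₃ + (1/8)T₄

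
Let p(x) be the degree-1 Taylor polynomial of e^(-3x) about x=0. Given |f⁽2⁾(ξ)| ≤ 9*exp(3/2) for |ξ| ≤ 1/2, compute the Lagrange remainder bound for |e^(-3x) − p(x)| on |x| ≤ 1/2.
9*exp(3/2)/8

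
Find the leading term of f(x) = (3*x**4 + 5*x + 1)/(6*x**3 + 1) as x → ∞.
x/2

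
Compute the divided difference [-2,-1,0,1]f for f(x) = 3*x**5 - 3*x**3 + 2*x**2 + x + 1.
12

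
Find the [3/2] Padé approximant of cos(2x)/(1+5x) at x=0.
(700*x**3/69 - 140*x**2/69 - 5*x + 1)/(1 - 1727*x**2/69)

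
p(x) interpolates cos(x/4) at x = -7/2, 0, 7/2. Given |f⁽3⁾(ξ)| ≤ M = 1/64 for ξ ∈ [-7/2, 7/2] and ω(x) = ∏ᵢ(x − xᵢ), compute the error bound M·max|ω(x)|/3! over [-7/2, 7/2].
343*sqrt(3)/13824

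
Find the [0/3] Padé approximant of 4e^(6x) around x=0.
4/(-36*x**3 + 18*x**2 - 6*x + 1)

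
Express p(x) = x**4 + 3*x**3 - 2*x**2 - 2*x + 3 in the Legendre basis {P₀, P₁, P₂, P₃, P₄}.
(38/15)P₀ + (-1/5)P₁ + (-16/21)P₂ + (6/5)P₃ + (8/35)P₄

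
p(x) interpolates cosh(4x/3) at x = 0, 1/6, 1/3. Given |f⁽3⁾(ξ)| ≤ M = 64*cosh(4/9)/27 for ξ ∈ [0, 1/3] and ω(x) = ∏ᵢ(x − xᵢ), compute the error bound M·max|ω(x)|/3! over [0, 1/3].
8*sqrt(3)*cosh(4/9)/19683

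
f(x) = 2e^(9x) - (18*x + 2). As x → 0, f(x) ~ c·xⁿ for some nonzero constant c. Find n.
2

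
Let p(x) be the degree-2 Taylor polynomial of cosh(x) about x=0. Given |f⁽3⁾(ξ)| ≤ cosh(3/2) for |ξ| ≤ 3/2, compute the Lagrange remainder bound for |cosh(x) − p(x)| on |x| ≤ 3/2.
9*cosh(3/2)/16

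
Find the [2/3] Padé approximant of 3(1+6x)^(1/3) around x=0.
(42*x**2 + 24*x + 3)/(-4*x**3/3 + 6*x**2 + 6*x + 1)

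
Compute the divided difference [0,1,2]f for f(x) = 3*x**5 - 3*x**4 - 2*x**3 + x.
18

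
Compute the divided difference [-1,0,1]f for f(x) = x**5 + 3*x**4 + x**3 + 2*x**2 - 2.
5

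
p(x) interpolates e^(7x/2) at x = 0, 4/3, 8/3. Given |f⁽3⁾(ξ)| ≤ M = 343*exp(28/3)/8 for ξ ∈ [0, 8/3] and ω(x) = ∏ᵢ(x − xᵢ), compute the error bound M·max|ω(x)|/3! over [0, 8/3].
2744*sqrt(3)*exp(28/3)/729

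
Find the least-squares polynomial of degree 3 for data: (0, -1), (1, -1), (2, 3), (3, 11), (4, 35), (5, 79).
-11/9 + (505/189)x + (-170/63)x² + (29/27)x³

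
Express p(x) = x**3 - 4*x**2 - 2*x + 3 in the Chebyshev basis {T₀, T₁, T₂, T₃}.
T₀ + (-5/4)T₁ + (-2)T₂ + (1/4)T₃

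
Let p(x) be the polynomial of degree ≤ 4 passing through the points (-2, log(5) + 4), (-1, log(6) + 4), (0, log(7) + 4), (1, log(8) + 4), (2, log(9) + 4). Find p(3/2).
log(8*sqrt(2)*3**(49/64)*5**(123/128)*7**(29/64)/35) + 4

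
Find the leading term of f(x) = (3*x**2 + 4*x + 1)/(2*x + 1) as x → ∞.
3*x/2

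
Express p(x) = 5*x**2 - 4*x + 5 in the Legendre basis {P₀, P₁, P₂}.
(20/3)P₀ + (-4)P₁ + (10/3)P₂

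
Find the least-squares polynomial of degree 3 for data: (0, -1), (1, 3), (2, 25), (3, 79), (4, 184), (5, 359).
-151/126 + (2053/756)x + (-103/126)x² + (317/108)x³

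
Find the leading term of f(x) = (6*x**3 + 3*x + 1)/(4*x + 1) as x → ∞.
3*x**2/2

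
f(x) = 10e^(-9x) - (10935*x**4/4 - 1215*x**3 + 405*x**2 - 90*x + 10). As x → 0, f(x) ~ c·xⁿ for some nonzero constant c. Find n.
5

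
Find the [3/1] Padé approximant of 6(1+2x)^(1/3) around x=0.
(-16*x**3/27 + 8*x**2/3 + 12*x + 6)/(4*x/3 + 1)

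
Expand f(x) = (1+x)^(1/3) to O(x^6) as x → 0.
1 + x/3 - x**2/9 + 5*x**3/81 - 10*x**4/243 + 22*x**5/729 + O(x**6)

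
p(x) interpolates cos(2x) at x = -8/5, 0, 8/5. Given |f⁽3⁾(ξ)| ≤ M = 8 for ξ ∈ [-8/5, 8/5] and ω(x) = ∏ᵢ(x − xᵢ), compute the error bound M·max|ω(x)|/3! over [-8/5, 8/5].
4096*sqrt(3)/3375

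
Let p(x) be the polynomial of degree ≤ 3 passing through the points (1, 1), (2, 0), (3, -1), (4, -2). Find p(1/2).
3/2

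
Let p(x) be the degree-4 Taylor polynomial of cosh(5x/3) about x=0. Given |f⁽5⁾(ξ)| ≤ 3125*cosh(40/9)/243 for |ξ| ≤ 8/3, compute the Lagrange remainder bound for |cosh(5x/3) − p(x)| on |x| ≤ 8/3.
2560000*cosh(40/9)/177147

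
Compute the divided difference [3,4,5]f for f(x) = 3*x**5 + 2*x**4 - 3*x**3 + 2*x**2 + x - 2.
2140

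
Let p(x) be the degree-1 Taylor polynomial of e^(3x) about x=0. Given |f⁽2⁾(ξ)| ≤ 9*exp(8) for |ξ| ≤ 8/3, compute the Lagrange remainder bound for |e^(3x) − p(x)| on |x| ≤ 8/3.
32*exp(8)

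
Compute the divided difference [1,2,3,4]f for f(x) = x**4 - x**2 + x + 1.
10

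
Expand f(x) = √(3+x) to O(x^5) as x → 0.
sqrt(3) + sqrt(3)*x/6 - sqrt(3)*x**2/72 + sqrt(3)*x**3/432 - 5*sqrt(3)*x**4/10368 + O(x**5)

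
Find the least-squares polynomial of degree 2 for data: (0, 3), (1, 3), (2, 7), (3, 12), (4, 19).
96/35 + (-13/70)x + (15/14)x²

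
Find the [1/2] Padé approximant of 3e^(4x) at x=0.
(4*x + 3)/(8*x**2/3 - 8*x/3 + 1)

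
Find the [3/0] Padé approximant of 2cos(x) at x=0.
2 - x**2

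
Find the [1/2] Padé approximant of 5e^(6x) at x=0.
(10*x + 5)/(6*x**2 - 4*x + 1)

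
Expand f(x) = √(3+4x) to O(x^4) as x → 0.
sqrt(3) + 2*sqrt(3)*x/3 - 2*sqrt(3)*x**2/9 + 4*sqrt(3)*x**3/27 + O(x**4)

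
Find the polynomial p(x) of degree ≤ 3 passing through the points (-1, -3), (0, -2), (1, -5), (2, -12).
-2*x**2 - x - 2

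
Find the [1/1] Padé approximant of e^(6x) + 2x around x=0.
(23*x/4 + 1)/(1 - 9*x/4)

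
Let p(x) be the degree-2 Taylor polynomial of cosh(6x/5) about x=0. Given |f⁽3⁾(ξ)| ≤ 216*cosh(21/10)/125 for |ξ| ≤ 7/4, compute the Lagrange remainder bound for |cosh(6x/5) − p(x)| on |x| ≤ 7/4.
3087*cosh(21/10)/2000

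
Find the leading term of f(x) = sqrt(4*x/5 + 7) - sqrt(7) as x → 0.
2*sqrt(7)*x/35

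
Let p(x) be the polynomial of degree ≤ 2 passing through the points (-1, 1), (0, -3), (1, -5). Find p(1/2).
-17/4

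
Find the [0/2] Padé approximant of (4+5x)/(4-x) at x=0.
1/(15*x**2/8 - 3*x/2 + 1)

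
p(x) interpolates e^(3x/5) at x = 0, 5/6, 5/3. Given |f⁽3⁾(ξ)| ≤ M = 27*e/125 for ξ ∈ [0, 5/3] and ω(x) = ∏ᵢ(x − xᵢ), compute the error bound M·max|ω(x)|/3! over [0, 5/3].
sqrt(3)*e/216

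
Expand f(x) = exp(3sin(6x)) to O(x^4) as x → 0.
1 + 18*x + 162*x**2 + 864*x**3 + O(x**4)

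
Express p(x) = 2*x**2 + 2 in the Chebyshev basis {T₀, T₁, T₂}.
(3)T₀ + T₂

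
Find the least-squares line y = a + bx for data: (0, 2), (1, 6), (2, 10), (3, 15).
a = 9/5, b = 43/10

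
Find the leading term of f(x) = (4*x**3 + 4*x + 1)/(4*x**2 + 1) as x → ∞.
x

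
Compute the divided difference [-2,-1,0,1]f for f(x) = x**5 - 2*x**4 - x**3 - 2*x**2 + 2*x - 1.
8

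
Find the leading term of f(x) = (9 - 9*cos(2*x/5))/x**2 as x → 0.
18/25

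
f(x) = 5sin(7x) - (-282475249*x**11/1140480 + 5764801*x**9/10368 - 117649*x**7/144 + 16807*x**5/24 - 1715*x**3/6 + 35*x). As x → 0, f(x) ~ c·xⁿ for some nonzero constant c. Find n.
13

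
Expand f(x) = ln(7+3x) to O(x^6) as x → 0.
log(7) + 3*x/7 - 9*x**2/98 + 9*x**3/343 - 81*x**4/9604 + 243*x**5/84035 + O(x**6)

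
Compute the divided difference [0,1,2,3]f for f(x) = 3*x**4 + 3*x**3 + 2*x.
21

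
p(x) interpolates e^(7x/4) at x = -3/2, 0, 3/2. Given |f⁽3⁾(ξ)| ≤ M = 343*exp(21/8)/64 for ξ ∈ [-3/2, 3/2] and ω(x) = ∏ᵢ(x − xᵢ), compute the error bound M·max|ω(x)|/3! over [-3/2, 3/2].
343*sqrt(3)*exp(21/8)/512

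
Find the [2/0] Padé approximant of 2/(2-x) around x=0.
x**2/4 + x/2 + 1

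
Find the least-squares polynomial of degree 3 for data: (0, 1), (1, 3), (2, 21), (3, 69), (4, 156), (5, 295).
15/14 + (-257/84)x + (39/14)x² + (23/12)x³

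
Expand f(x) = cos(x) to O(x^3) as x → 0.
1 - x**2/2 + O(x**3)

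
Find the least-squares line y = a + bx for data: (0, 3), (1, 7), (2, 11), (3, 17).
a = 13/5, b = 23/5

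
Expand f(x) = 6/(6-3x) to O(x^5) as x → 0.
1 + x/2 + x**2/4 + x**3/8 + x**4/16 + O(x**5)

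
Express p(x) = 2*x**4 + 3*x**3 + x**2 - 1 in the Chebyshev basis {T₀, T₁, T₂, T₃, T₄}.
(1/4)T₀ + (9/4)T₁ + (3/2)T₂ + (3/4)T₃ + (1/4)T₄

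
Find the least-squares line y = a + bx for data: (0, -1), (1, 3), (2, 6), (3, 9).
a = -7/10, b = 33/10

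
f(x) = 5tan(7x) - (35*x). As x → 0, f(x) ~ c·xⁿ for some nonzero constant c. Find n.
3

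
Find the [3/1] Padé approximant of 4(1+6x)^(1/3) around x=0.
(-32*x**3/3 + 16*x**2 + 24*x + 4)/(4*x + 1)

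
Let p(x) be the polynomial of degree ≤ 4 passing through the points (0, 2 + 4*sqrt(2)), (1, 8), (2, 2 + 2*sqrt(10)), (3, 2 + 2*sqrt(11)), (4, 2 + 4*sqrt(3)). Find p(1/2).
-35*sqrt(10)/32 - 5*sqrt(3)/32 + 7*sqrt(11)/16 + 35*sqrt(2)/32 + 137/16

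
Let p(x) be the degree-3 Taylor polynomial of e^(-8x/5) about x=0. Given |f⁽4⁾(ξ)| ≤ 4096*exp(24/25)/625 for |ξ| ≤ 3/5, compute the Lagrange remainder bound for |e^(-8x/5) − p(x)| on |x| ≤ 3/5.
13824*exp(24/25)/390625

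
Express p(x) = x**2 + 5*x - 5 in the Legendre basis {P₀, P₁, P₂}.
(-14/3)P₀ + (5)P₁ + (2/3)P₂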